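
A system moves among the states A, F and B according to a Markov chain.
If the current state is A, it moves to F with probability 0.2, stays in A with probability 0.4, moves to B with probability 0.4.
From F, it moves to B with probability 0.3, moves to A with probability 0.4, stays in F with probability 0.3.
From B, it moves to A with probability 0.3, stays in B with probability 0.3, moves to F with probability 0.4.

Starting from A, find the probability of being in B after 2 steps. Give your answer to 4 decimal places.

Sum over the intermediate state after 1 step:
P = P(A→A)·P(A→B) + P(A→F)·P(F→B) + P(A→B)·P(B→B)
  = 0.4×0.4 + 0.2×0.3 + 0.4×0.3
  = 0.1600 + 0.0600 + 0.1200 = 0.3400

0.3400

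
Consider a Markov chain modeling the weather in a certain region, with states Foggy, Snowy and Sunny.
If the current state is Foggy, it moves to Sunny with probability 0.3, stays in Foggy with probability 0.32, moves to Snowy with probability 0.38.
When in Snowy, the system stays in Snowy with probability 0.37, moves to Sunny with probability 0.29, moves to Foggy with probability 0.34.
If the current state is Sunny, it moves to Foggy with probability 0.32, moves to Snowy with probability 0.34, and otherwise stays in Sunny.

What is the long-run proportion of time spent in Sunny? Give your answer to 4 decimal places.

0.3087

Let the stationary distribution be π with π = πP and π_1 + π_2 + π_3 = 1.
π_1 = 0.32·π_1 + 0.34·π_2 + 0.32·π_3
π_2 = 0.38·π_1 + 0.37·π_2 + 0.34·π_3
Solving with the normalization constraint gives π = (0.3273, 0.3640, 0.3087).
So the stationary probability of Sunny is 0.3087.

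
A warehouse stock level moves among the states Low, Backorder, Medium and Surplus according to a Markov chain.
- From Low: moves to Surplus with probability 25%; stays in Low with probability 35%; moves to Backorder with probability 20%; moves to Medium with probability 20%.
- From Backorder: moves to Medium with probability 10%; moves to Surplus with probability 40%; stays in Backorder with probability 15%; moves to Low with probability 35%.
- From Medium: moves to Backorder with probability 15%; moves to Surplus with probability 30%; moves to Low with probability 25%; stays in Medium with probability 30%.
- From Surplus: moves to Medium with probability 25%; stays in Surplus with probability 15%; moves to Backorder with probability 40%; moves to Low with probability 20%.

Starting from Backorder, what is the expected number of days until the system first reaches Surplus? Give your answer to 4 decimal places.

Let t(s) be the expected number of days to first reach Surplus from state s, with t(Surplus) = 0. Conditioning on the first day:
t(Low) = 1 + 0.35·t(Low) + 0.2·t(Backorder) + 0.2·t(Medium)
t(Backorder) = 1 + 0.35·t(Low) + 0.15·t(Backorder) + 0.1·t(Medium)
t(Medium) = 1 + 0.25·t(Low) + 0.15·t(Backorder) + 0.3·t(Medium)
Solving: t(Low) = 3.4815, t(Backorder) = 3.0000, t(Medium) = 3.3148.
Expected days from Backorder to Surplus: 3.0000.

3.0000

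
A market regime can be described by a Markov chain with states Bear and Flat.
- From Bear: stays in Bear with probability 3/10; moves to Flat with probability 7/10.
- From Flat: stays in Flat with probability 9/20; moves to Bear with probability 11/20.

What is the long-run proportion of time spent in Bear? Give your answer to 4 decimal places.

0.4400

Let the stationary distribution be π with π = πP and π_1 + π_2 = 1.
π_1 = 0.3·π_1 + 0.55·π_2
Solving with the normalization constraint gives π = (0.4400, 0.5600).
So the stationary probability of Bear is 0.4400.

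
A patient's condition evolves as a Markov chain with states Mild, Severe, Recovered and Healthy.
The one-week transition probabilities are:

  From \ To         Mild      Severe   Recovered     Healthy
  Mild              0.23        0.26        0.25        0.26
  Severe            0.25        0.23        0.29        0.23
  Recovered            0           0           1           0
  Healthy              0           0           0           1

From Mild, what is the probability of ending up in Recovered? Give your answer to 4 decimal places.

Let h(s) be the probability of absorption at Recovered starting from transient state s. Then h(Recovered) = 1 and h(Healthy) = 0. By first-step analysis:
h(Mild) = 0.23·h(Mild) + 0.26·h(Severe) + 0.25·1 + 0.26·0
h(Severe) = 0.25·h(Mild) + 0.23·h(Severe) + 0.29·1 + 0.23·0
Solving: h(Mild) = 0.5075, h(Severe) = 0.5414.
Starting from Mild, the probability is 0.5075.

0.5075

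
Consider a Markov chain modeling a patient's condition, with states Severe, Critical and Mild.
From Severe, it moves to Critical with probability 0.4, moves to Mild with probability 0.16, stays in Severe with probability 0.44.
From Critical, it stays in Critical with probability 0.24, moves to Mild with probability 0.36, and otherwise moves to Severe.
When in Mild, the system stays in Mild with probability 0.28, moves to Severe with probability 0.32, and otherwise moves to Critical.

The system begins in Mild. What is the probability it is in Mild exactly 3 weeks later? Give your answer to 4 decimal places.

0.2600

Propagate the distribution vector 3 weeks from Mild.
After 0 weeks: (0.0000, 0.0000, 1.0000)
After 1 week: (0.3200, 0.4000, 0.2800)
After 2 weeks: (0.3904, 0.3360, 0.2736)
After 3 weeks: (0.3937, 0.3462, 0.2600)
P(in Mild after 3 weeks) = 0.2600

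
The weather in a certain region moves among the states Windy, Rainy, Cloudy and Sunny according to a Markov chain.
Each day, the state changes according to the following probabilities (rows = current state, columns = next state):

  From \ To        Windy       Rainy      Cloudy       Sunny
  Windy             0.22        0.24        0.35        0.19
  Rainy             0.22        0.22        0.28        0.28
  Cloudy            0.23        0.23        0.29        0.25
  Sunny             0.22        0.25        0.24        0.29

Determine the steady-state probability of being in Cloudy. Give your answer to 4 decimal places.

0.2883

Let the stationary distribution be π with π = πP and π_1 + π_2 + π_3 + π_4 = 1.
π_1 = 0.22·π_1 + 0.22·π_2 + 0.23·π_3 + 0.22·π_4
π_2 = 0.24·π_1 + 0.22·π_2 + 0.23·π_3 + 0.25·π_4
π_3 = 0.35·π_1 + 0.28·π_2 + 0.29·π_3 + 0.24·π_4
Solving with the normalization constraint gives π = (0.2229, 0.2350, 0.2883, 0.2538).
So the stationary probability of Cloudy is 0.2883.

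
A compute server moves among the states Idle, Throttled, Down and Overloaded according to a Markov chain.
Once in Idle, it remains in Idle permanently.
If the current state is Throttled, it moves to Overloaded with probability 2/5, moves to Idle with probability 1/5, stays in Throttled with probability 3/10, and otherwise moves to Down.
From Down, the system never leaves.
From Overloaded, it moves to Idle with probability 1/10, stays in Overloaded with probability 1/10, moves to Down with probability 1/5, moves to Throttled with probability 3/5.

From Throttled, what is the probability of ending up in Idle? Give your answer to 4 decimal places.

0.5641

Let h(s) be the probability of absorption at Idle starting from transient state s. Then h(Idle) = 1 and h(Down) = 0. By first-step analysis:
h(Throttled) = 0.2·1 + 0.3·h(Throttled) + 0.1·0 + 0.4·h(Overloaded)
h(Overloaded) = 0.1·1 + 0.6·h(Throttled) + 0.2·0 + 0.1·h(Overloaded)
Solving: h(Throttled) = 0.5641, h(Overloaded) = 0.4872.
Starting from Throttled, the probability is 0.5641.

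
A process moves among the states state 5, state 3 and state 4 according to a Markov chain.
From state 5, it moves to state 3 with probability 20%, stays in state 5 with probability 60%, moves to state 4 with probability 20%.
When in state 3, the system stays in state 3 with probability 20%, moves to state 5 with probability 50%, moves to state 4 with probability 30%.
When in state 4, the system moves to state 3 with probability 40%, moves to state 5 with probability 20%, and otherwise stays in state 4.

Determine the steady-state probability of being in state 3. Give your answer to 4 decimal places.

Let the stationary distribution be π with π = πP and π_1 + π_2 + π_3 = 1.
π_1 = 0.6·π_1 + 0.5·π_2 + 0.2·π_3
π_2 = 0.2·π_1 + 0.2·π_2 + 0.4·π_3
Solving with the normalization constraint gives π = (0.4615, 0.2564, 0.2821).
So the stationary probability of state 3 is 0.2564.

0.2564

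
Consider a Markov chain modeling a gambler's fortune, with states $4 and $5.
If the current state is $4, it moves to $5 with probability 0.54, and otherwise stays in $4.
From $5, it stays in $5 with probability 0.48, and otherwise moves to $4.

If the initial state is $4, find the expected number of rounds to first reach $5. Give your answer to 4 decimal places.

Let t(s) be the expected number of rounds to first reach $5 from state s, with t($5) = 0. Conditioning on the first round:
t($4) = 1 + 0.46·t($4)
Solving: t($4) = 1.8519.
Expected rounds from $4 to $5: 1.8519.

1.8519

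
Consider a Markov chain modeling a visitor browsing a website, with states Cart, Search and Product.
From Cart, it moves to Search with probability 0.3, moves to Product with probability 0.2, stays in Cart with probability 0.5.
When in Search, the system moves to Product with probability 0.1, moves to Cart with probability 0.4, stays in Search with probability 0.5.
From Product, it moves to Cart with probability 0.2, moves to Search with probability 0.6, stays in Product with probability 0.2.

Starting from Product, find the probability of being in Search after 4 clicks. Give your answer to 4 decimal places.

0.4332

Propagate the distribution vector 4 clicks from Product.
After 0 clicks: (0.0000, 0.0000, 1.0000)
After 1 click: (0.2000, 0.6000, 0.2000)
After 2 clicks: (0.3800, 0.4800, 0.1400)
After 3 clicks: (0.4100, 0.4380, 0.1520)
After 4 clicks: (0.4106, 0.4332, 0.1562)
P(in Search after 4 clicks) = 0.4332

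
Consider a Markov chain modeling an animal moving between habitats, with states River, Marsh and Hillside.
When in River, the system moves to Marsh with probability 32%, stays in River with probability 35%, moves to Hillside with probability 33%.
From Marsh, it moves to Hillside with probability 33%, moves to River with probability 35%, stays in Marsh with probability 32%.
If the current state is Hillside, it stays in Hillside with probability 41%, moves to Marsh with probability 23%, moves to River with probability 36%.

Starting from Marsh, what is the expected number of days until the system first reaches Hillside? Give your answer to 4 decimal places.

Let t(s) be the expected number of days to first reach Hillside from state s, with t(Hillside) = 0. Conditioning on the first day:
t(River) = 1 + 0.35·t(River) + 0.32·t(Marsh)
t(Marsh) = 1 + 0.35·t(River) + 0.32·t(Marsh)
Solving: t(River) = 3.0303, t(Marsh) = 3.0303.
Expected days from Marsh to Hillside: 3.0303.

3.0303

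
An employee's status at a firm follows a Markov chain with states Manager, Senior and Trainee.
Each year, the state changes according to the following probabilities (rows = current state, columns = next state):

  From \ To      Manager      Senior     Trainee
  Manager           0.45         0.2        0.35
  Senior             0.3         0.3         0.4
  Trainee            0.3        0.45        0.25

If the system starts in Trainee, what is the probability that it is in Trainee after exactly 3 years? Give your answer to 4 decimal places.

0.3306

Propagate the distribution vector 3 years from Trainee.
After 0 years: (0.0000, 0.0000, 1.0000)
After 1 year: (0.3000, 0.4500, 0.2500)
After 2 years: (0.3450, 0.3075, 0.3475)
After 3 years: (0.3518, 0.3176, 0.3306)
P(in Trainee after 3 years) = 0.3306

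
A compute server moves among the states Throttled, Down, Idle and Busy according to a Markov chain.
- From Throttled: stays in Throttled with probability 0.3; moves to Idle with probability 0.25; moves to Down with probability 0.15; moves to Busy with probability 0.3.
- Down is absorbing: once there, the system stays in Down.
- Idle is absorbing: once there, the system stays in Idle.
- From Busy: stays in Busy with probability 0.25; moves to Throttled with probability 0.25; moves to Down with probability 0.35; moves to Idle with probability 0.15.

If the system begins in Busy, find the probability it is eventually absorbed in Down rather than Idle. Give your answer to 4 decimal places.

0.6278

Let h(s) be the probability of absorption at Down starting from transient state s. Then h(Down) = 1 and h(Idle) = 0. By first-step analysis:
h(Throttled) = 0.3·h(Throttled) + 0.15·1 + 0.25·0 + 0.3·h(Busy)
h(Busy) = 0.25·h(Throttled) + 0.35·1 + 0.15·0 + 0.25·h(Busy)
Solving: h(Throttled) = 0.4833, h(Busy) = 0.6278.
Starting from Busy, the probability is 0.6278.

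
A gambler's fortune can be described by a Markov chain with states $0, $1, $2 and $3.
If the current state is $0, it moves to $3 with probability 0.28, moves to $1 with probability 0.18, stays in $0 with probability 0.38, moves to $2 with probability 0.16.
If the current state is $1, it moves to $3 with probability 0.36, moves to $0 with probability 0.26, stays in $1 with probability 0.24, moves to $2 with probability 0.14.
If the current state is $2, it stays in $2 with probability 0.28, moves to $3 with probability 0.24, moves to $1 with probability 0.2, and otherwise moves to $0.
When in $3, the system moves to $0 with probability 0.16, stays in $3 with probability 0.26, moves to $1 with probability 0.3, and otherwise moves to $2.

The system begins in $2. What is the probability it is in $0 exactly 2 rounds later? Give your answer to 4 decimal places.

Propagate the distribution vector 2 rounds from $2.
After 0 rounds: (0.0000, 0.0000, 1.0000, 0.0000)
After 1 round: (0.2800, 0.2000, 0.2800, 0.2400)
After 2 rounds: (0.2752, 0.2264, 0.2184, 0.2800)
P(in $0 after 2 rounds) = 0.2752

0.2752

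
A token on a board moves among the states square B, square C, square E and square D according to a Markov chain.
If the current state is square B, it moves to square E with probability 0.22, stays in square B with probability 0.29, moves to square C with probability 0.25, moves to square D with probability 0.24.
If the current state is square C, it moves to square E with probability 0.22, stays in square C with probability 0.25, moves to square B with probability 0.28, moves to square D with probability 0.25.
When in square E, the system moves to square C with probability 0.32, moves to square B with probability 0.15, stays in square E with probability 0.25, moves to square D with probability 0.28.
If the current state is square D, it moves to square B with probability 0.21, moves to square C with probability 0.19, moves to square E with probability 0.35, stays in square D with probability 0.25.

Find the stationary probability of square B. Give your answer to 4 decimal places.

0.2305

Let the stationary distribution be π with π = πP and π_1 + π_2 + π_3 + π_4 = 1.
π_1 = 0.29·π_1 + 0.28·π_2 + 0.15·π_3 + 0.21·π_4
π_2 = 0.25·π_1 + 0.25·π_2 + 0.32·π_3 + 0.19·π_4
π_3 = 0.22·π_1 + 0.22·π_2 + 0.25·π_3 + 0.35·π_4
Solving with the normalization constraint gives π = (0.2305, 0.2529, 0.2610, 0.2555).
So the stationary probability of square B is 0.2305.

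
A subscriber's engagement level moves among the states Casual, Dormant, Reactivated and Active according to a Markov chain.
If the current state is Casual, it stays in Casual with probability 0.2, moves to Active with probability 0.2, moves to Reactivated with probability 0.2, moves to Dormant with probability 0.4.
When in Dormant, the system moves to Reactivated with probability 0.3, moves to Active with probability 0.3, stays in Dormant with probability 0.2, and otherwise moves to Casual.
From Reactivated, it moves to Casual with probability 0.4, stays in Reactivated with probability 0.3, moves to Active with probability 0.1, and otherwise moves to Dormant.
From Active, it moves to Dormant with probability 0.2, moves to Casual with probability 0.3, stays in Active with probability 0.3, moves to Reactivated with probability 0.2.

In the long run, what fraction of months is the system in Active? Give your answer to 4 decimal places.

0.2227

Let the stationary distribution be π with π = πP and π_1 + π_2 + π_3 + π_4 = 1.
π_1 = 0.2·π_1 + 0.2·π_2 + 0.4·π_3 + 0.3·π_4
π_2 = 0.4·π_1 + 0.2·π_2 + 0.2·π_3 + 0.2·π_4
π_3 = 0.2·π_1 + 0.3·π_2 + 0.3·π_3 + 0.2·π_4
Solving with the normalization constraint gives π = (0.2724, 0.2545, 0.2505, 0.2227).
So the stationary probability of Active is 0.2227.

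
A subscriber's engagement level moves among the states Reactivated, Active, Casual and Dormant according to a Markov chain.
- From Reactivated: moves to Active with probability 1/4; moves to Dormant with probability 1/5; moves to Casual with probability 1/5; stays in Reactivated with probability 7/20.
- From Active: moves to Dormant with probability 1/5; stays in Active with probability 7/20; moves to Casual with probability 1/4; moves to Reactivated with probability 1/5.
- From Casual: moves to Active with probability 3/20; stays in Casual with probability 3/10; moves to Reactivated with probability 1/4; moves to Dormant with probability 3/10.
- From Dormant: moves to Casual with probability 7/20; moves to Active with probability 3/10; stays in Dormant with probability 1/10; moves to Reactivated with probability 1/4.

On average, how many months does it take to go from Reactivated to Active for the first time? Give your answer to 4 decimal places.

4.2623

Let t(s) be the expected number of months to first reach Active from state s, with t(Active) = 0. Conditioning on the first month:
t(Reactivated) = 1 + 0.35·t(Reactivated) + 0.2·t(Casual) + 0.2·t(Dormant)
t(Casual) = 1 + 0.25·t(Reactivated) + 0.3·t(Casual) + 0.3·t(Dormant)
t(Dormant) = 1 + 0.25·t(Reactivated) + 0.35·t(Casual) + 0.1·t(Dormant)
Solving: t(Reactivated) = 4.2623, t(Casual) = 4.7213, t(Dormant) = 4.1311.
Expected months from Reactivated to Active: 4.2623.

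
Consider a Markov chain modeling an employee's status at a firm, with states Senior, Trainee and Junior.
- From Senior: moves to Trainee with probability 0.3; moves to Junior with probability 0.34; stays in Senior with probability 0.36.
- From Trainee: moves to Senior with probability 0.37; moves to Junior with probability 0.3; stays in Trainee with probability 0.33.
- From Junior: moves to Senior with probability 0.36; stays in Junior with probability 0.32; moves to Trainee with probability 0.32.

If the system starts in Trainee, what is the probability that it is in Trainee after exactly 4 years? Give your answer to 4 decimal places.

Propagate the distribution vector 4 years from Trainee.
After 0 years: (0.0000, 1.0000, 0.0000)
After 1 year: (0.3700, 0.3300, 0.3000)
After 2 years: (0.3633, 0.3159, 0.3208)
After 3 years: (0.3632, 0.3159, 0.3209)
After 4 years: (0.3632, 0.3159, 0.3209)
P(in Trainee after 4 years) = 0.3159

0.3159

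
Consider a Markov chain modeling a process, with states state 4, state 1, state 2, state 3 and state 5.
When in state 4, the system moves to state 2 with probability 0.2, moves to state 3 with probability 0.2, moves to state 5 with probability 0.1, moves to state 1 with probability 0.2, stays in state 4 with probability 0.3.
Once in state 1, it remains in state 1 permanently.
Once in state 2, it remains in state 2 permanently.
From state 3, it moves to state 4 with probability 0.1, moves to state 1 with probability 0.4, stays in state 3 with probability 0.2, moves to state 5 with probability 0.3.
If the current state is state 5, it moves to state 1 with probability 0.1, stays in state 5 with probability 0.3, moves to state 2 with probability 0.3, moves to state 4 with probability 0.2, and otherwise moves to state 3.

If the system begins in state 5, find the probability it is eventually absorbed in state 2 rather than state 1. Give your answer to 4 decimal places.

Let h(s) be the probability of absorption at state 2 starting from transient state s. Then h(state 2) = 1 and h(state 1) = 0. By first-step analysis:
h(state 4) = 0.3·h(state 4) + 0.2·0 + 0.2·1 + 0.2·h(state 3) + 0.1·h(state 5)
h(state 3) = 0.1·h(state 4) + 0.4·0 + 0.2·h(state 3) + 0.3·h(state 5)
h(state 5) = 0.2·h(state 4) + 0.1·0 + 0.3·1 + 0.1·h(state 3) + 0.3·h(state 5)
Solving: h(state 4) = 0.4512, h(state 3) = 0.2805, h(state 5) = 0.5976.
Starting from state 5, the probability is 0.5976.

0.5976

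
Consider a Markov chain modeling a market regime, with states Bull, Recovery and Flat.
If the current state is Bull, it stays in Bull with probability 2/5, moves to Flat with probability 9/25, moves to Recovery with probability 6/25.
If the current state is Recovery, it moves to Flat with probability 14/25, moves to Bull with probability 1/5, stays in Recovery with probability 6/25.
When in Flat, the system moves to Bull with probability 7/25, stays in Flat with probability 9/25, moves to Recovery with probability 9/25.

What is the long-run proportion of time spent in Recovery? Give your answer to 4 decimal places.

Let the stationary distribution be π with π = πP and π_1 + π_2 + π_3 = 1.
π_1 = 0.4·π_1 + 0.2·π_2 + 0.28·π_3
π_2 = 0.24·π_1 + 0.24·π_2 + 0.36·π_3
Solving with the normalization constraint gives π = (0.2918, 0.2902, 0.4180).
So the stationary probability of Recovery is 0.2902.

0.2902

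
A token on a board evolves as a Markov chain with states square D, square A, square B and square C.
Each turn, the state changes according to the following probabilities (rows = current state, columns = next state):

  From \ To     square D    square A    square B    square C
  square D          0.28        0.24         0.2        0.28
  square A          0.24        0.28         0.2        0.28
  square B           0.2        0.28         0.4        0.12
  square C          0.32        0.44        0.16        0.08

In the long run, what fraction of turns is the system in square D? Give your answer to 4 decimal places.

Let the stationary distribution be π with π = πP and π_1 + π_2 + π_3 + π_4 = 1.
π_1 = 0.28·π_1 + 0.24·π_2 + 0.2·π_3 + 0.32·π_4
π_2 = 0.24·π_1 + 0.28·π_2 + 0.28·π_3 + 0.44·π_4
π_3 = 0.2·π_1 + 0.2·π_2 + 0.4·π_3 + 0.16·π_4
Solving with the normalization constraint gives π = (0.2568, 0.3019, 0.2399, 0.2013).
So the stationary probability of square D is 0.2568.

0.2568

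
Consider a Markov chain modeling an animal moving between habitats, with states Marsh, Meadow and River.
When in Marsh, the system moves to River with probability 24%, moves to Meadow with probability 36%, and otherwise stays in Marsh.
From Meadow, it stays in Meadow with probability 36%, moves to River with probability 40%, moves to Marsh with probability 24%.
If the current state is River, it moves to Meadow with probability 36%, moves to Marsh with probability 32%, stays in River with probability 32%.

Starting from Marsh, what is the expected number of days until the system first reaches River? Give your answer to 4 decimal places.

3.3602

Let t(s) be the expected number of days to first reach River from state s, with t(River) = 0. Conditioning on the first day:
t(Marsh) = 1 + 0.4·t(Marsh) + 0.36·t(Meadow)
t(Meadow) = 1 + 0.24·t(Marsh) + 0.36·t(Meadow)
Solving: t(Marsh) = 3.3602, t(Meadow) = 2.8226.
Expected days from Marsh to River: 3.3602.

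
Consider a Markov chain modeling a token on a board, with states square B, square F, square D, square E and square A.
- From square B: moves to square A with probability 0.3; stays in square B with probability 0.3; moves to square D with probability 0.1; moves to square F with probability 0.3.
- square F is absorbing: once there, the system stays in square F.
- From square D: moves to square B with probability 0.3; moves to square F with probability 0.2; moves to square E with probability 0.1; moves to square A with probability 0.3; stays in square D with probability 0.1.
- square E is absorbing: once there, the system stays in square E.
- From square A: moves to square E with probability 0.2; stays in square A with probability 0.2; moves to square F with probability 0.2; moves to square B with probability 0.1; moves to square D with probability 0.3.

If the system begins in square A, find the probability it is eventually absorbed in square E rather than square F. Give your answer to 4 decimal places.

Let h(s) be the probability of absorption at square E starting from transient state s. Then h(square E) = 1 and h(square F) = 0. By first-step analysis:
h(square B) = 0.3·h(square B) + 0.3·0 + 0.1·h(square D) + 0.3·h(square A)
h(square D) = 0.3·h(square B) + 0.2·0 + 0.1·h(square D) + 0.1·1 + 0.3·h(square A)
h(square A) = 0.1·h(square B) + 0.2·0 + 0.3·h(square D) + 0.2·1 + 0.2·h(square A)
Solving: h(square B) = 0.2139, h(square D) = 0.3139, h(square A) = 0.3944.
Starting from square A, the probability is 0.3944.

0.3944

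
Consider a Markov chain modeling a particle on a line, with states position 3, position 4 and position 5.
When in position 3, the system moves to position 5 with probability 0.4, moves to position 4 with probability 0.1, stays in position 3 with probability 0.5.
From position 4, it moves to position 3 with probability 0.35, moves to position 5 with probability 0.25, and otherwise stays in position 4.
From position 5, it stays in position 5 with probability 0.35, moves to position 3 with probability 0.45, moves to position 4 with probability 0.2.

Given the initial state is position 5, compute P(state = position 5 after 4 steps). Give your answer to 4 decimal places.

Propagate the distribution vector 4 steps from position 5.
After 0 steps: (0.0000, 0.0000, 1.0000)
After 1 step: (0.4500, 0.2000, 0.3500)
After 2 steps: (0.4525, 0.1950, 0.3525)
After 3 steps: (0.4531, 0.1938, 0.3531)
After 4 steps: (0.4533, 0.1934, 0.3533)
P(in position 5 after 4 steps) = 0.3533

0.3533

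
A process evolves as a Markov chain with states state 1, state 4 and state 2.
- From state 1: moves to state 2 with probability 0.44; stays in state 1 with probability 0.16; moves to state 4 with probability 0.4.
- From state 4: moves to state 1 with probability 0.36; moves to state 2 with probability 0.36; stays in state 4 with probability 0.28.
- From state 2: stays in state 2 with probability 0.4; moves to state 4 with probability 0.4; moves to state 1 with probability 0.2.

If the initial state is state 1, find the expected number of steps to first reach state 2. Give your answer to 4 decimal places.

Let t(s) be the expected number of steps to first reach state 2 from state s, with t(state 2) = 0. Conditioning on the first step:
t(state 1) = 1 + 0.16·t(state 1) + 0.4·t(state 4)
t(state 4) = 1 + 0.36·t(state 1) + 0.28·t(state 4)
Solving: t(state 1) = 2.4306, t(state 4) = 2.6042.
Expected steps from state 1 to state 2: 2.4306.

2.4306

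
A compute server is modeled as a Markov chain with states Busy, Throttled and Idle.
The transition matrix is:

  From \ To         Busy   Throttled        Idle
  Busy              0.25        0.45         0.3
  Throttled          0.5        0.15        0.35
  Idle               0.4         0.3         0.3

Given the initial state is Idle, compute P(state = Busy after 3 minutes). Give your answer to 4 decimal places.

0.3760

Propagate the distribution vector 3 minutes from Idle.
After 0 minutes: (0.0000, 0.0000, 1.0000)
After 1 minute: (0.4000, 0.3000, 0.3000)
After 2 minutes: (0.3700, 0.3150, 0.3150)
After 3 minutes: (0.3760, 0.3083, 0.3158)
P(in Busy after 3 minutes) = 0.3760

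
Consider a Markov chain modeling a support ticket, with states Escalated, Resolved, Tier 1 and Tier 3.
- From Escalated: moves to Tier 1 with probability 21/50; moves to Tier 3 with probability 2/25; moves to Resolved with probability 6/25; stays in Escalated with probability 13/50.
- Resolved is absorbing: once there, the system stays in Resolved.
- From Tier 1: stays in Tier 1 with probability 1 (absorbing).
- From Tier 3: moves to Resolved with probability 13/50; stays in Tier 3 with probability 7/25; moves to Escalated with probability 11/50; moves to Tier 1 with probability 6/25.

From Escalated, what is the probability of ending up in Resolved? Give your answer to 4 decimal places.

0.3758

Let h(s) be the probability of absorption at Resolved starting from transient state s. Then h(Resolved) = 1 and h(Tier 1) = 0. By first-step analysis:
h(Escalated) = 0.26·h(Escalated) + 0.24·1 + 0.42·0 + 0.08·h(Tier 3)
h(Tier 3) = 0.22·h(Escalated) + 0.26·1 + 0.24·0 + 0.28·h(Tier 3)
Solving: h(Escalated) = 0.3758, h(Tier 3) = 0.4759.
Starting from Escalated, the probability is 0.3758.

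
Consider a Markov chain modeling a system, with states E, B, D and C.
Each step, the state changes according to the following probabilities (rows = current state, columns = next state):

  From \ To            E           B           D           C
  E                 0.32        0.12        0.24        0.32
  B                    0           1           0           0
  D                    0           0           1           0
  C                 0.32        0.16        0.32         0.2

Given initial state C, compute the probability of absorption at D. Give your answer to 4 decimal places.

0.6667

Let h(s) be the probability of absorption at D starting from transient state s. Then h(D) = 1 and h(B) = 0. By first-step analysis:
h(E) = 0.32·h(E) + 0.12·0 + 0.24·1 + 0.32·h(C)
h(C) = 0.32·h(E) + 0.16·0 + 0.32·1 + 0.2·h(C)
Solving: h(E) = 0.6667, h(C) = 0.6667.
Starting from C, the probability is 0.6667.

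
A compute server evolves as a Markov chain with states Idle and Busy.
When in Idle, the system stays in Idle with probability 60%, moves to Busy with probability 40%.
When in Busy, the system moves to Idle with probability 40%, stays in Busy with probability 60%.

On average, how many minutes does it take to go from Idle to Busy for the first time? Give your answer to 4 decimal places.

2.5000

Let t(s) be the expected number of minutes to first reach Busy from state s, with t(Busy) = 0. Conditioning on the first minute:
t(Idle) = 1 + 0.6·t(Idle)
Solving: t(Idle) = 2.5000.
Expected minutes from Idle to Busy: 2.5000.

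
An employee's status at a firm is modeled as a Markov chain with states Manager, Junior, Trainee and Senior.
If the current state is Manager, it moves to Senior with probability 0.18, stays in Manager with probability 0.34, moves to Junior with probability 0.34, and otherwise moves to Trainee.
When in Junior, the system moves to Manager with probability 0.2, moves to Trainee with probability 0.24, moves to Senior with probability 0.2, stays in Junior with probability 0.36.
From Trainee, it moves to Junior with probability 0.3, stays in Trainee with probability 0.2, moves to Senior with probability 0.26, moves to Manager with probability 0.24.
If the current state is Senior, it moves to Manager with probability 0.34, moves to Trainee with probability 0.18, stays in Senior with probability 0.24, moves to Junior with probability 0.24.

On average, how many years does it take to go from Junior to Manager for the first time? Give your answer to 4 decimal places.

Let t(s) be the expected number of years to first reach Manager from state s, with t(Manager) = 0. Conditioning on the first year:
t(Junior) = 1 + 0.36·t(Junior) + 0.24·t(Trainee) + 0.2·t(Senior)
t(Trainee) = 1 + 0.3·t(Junior) + 0.2·t(Trainee) + 0.26·t(Senior)
t(Senior) = 1 + 0.24·t(Junior) + 0.18·t(Trainee) + 0.24·t(Senior)
Solving: t(Junior) = 4.1703, t(Trainee) = 3.9755, t(Senior) = 3.5743.
Expected years from Junior to Manager: 4.1703.

4.1703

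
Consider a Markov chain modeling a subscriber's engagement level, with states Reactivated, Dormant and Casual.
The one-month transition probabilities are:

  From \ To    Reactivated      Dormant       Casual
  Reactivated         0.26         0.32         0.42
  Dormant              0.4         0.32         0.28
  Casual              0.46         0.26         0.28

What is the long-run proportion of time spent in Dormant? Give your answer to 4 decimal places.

0.3001

Let the stationary distribution be π with π = πP and π_1 + π_2 + π_3 = 1.
π_1 = 0.26·π_1 + 0.4·π_2 + 0.46·π_3
π_2 = 0.32·π_1 + 0.32·π_2 + 0.26·π_3
Solving with the normalization constraint gives π = (0.3683, 0.3001, 0.3316).
So the stationary probability of Dormant is 0.3001.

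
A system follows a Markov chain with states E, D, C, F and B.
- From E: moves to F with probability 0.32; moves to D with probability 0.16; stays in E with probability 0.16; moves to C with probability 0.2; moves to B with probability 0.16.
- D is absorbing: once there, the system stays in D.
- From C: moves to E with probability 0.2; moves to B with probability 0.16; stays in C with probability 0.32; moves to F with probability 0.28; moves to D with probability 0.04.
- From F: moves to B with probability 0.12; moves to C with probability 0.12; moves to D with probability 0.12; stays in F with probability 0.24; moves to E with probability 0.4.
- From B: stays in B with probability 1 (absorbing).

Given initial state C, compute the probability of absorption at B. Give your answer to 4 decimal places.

0.6185

Let h(s) be the probability of absorption at B starting from transient state s. Then h(B) = 1 and h(D) = 0. By first-step analysis:
h(E) = 0.16·h(E) + 0.16·0 + 0.2·h(C) + 0.32·h(F) + 0.16·1
h(C) = 0.2·h(E) + 0.04·0 + 0.32·h(C) + 0.28·h(F) + 0.16·1
h(F) = 0.4·h(E) + 0.12·0 + 0.12·h(C) + 0.24·h(F) + 0.12·1
Solving: h(E) = 0.5442, h(C) = 0.6185, h(F) = 0.5420.
Starting from C, the probability is 0.6185.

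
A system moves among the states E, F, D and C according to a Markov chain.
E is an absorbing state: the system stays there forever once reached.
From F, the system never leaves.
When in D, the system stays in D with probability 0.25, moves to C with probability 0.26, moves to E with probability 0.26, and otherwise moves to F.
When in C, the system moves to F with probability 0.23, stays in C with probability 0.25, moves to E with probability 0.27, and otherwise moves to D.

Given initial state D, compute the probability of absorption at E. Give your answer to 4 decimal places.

0.5331

Let h(s) be the probability of absorption at E starting from transient state s. Then h(E) = 1 and h(F) = 0. By first-step analysis:
h(D) = 0.26·1 + 0.23·0 + 0.25·h(D) + 0.26·h(C)
h(C) = 0.27·1 + 0.23·0 + 0.25·h(D) + 0.25·h(C)
Solving: h(D) = 0.5331, h(C) = 0.5377.
Starting from D, the probability is 0.5331.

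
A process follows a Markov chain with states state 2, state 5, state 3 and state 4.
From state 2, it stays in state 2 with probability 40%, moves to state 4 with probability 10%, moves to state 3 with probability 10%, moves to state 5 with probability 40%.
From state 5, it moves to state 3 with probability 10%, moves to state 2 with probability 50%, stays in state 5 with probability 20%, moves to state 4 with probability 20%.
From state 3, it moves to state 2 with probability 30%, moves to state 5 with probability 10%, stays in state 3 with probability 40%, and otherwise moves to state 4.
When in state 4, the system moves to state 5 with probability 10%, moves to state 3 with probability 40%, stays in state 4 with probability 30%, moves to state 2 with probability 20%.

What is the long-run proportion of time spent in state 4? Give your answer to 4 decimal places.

Let the stationary distribution be π with π = πP and π_1 + π_2 + π_3 + π_4 = 1.
π_1 = 0.4·π_1 + 0.5·π_2 + 0.3·π_3 + 0.2·π_4
π_2 = 0.4·π_1 + 0.2·π_2 + 0.1·π_3 + 0.1·π_4
π_3 = 0.1·π_1 + 0.1·π_2 + 0.4·π_3 + 0.4·π_4
Solving with the normalization constraint gives π = (0.3649, 0.2327, 0.2207, 0.1817).
So the stationary probability of state 4 is 0.1817.

0.1817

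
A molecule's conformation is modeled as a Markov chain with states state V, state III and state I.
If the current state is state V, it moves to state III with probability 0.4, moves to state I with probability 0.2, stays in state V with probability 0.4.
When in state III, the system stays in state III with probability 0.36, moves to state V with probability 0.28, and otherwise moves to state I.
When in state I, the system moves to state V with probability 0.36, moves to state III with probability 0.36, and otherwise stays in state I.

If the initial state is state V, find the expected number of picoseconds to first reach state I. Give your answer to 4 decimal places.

Let t(s) be the expected number of picoseconds to first reach state I from state s, with t(state I) = 0. Conditioning on the first picosecond:
t(state V) = 1 + 0.4·t(state V) + 0.4·t(state III)
t(state III) = 1 + 0.28·t(state V) + 0.36·t(state III)
Solving: t(state V) = 3.8235, t(state III) = 3.2353.
Expected picoseconds from state V to state I: 3.8235.

3.8235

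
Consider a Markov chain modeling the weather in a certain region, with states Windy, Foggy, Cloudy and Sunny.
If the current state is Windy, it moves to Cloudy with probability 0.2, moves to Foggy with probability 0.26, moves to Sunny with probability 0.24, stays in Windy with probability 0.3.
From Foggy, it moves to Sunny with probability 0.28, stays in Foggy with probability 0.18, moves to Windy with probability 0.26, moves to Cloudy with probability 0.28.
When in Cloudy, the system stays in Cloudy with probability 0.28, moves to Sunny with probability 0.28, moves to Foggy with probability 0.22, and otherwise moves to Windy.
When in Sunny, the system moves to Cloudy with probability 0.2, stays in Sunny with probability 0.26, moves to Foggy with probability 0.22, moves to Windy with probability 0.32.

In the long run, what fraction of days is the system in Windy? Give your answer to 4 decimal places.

0.2774

Let the stationary distribution be π with π = πP and π_1 + π_2 + π_3 + π_4 = 1.
π_1 = 0.3·π_1 + 0.26·π_2 + 0.22·π_3 + 0.32·π_4
π_2 = 0.26·π_1 + 0.18·π_2 + 0.22·π_3 + 0.22·π_4
π_3 = 0.2·π_1 + 0.28·π_2 + 0.28·π_3 + 0.2·π_4
Solving with the normalization constraint gives π = (0.2774, 0.2222, 0.2367, 0.2636).
So the stationary probability of Windy is 0.2774.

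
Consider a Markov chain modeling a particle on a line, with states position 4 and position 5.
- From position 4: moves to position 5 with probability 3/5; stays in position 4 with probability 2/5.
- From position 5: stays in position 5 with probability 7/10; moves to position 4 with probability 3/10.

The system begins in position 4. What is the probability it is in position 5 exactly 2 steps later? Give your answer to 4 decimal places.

0.6600

Sum over the intermediate state after 1 step:
P = P(position 4→position 4)·P(position 4→position 5) + P(position 4→position 5)·P(position 5→position 5)
  = 0.4×0.6 + 0.6×0.7
  = 0.2400 + 0.4200 = 0.6600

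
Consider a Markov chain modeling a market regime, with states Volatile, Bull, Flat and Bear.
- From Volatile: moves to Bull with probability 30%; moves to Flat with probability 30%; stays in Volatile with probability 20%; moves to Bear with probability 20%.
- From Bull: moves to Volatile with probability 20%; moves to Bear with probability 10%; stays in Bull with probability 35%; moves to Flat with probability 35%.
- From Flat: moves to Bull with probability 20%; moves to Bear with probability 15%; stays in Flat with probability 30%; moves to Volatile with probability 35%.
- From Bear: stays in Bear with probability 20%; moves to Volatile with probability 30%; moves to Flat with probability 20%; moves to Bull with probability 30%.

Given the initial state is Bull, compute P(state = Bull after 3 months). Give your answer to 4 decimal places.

Propagate the distribution vector 3 months from Bull.
After 0 months: (0.0000, 1.0000, 0.0000, 0.0000)
After 1 month: (0.2000, 0.3500, 0.3500, 0.1000)
After 2 months: (0.2625, 0.2825, 0.3075, 0.1475)
After 3 months: (0.2609, 0.2834, 0.2994, 0.1564)
P(in Bull after 3 months) = 0.2834

0.2834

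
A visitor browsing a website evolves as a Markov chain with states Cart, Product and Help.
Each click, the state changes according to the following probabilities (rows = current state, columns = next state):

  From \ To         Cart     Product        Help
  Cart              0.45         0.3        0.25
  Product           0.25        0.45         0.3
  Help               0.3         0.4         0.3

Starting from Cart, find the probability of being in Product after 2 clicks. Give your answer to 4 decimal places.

Sum over the intermediate state after 1 click:
P = P(Cart→Cart)·P(Cart→Product) + P(Cart→Product)·P(Product→Product) + P(Cart→Help)·P(Help→Product)
  = 0.45×0.3 + 0.3×0.45 + 0.25×0.4
  = 0.1350 + 0.1350 + 0.1000 = 0.3700

0.3700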